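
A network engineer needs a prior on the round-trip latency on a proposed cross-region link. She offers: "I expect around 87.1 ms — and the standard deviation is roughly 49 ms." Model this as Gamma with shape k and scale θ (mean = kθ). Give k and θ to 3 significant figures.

For Gamma(k, scale θ): mean = kθ, variance = kθ², so CV = 1/√k.
CV = SD/mean = 49/87.1 = 0.5626, hence k = 1/CV² = 3.16.
Then θ = mean/k = 87.1/3.16 = 27.6.

k ≈ 3.16, θ ≈ 27.6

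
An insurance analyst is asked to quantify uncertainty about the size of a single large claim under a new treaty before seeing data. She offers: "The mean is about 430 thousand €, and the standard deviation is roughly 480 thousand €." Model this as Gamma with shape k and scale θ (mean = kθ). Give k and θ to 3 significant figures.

k ≈ 0.803, θ ≈ 536

For Gamma(k, scale θ): mean = kθ, variance = kθ², so CV = 1/√k.
CV = SD/mean = 480/430 = 1.116, hence k = 1/CV² = 0.803.
Then θ = mean/k = 430/0.803 = 536.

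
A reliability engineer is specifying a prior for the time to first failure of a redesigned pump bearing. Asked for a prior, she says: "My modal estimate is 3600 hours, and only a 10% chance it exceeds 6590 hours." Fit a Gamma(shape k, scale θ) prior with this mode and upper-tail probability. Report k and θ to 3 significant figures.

Gamma(k,θ) with k>1 has mode (k−1)θ, so θ = 3600/(k−1).
Need P(X < 6590) = 0.9 with θ tied to k this way. Start at k = 2, θ = 3600: P(X<6590) ≈ 0.546.
Too low — raise k to concentrate. Iterating converges to k ≈ 6.22.
Then θ = 3600/(6.22−1) ≈ 690.

k ≈ 6.22, θ ≈ 690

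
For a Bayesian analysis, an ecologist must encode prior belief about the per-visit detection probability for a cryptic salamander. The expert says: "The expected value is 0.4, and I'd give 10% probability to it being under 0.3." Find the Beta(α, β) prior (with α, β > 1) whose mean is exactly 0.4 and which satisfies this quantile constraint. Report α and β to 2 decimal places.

α ≈ 15.25, β ≈ 22.88

With mean 0.4 fixed, write α = 0.4s, β = 0.6s where s = α+β.
Need P(θ < 0.3) = 0.1 under Beta(0.4s, 0.6s). Normal approximation: (q−m)/√(m(1−m)/s) ≈ z_{0.1} = -1.28, so s ≈ 0.4·0.6·(-1.28)²/(0.3−0.4)² = 39.4.
At s = 39.4: P(θ<0.3) ≈ 0.096. Adjusting to match 0.1 gives s ≈ 38.13.
So α = 0.4·38.13 ≈ 15.25, β = 0.6·38.13 ≈ 22.88.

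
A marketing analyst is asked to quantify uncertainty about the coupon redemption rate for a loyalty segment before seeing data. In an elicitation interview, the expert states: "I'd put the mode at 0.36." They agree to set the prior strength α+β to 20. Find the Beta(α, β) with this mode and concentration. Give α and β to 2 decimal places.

α = 7.48, β = 12.52

For α,β > 1 the Beta mode is (α−1)/(α+β−2). With α+β = 20, the mode is (α−1)/18.
Set (α−1)/18 = 0.36 → α = 1 + 0.36·18 = 7.48.
β = 20 − α = 12.52.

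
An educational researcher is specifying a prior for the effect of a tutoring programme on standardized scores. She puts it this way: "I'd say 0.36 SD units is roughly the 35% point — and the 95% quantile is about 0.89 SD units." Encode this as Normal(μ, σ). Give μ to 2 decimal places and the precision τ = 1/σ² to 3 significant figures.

The p-quantile of Normal(μ,σ) is μ + z_p·σ, with z_{0.35} = -0.3853 and z_{0.95} = 1.645.
Eliminate σ: μ = (z₂·x₁ − z₁·x₂)/(z₂ − z₁) = (1.645·0.36 − (-0.3853)·0.89)/2.03 = 0.46.
Then σ = (x₂ − x₁)/(z₂ − z₁) = (0.89 − 0.36)/2.03 = 0.26.
Precision τ = 1/σ² = 1/0.2611² = 14.7.

μ = 0.46, τ = 14.7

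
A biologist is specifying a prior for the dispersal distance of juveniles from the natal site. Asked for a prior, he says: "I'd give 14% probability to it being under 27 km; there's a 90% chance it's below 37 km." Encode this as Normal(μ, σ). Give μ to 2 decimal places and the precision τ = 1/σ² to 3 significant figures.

The p-quantile of Normal(μ,σ) is μ + z_p·σ, with z_{0.14} = -1.08 and z_{0.9} = 1.282.
Eliminate σ: μ = (z₂·x₁ − z₁·x₂)/(z₂ − z₁) = (1.282·27 − (-1.08)·37)/2.362 = 31.57.
Then σ = (x₂ − x₁)/(z₂ − z₁) = (37 − 27)/2.362 = 4.23.
Precision τ = 1/σ² = 1/4.234² = 0.0558.

μ = 31.57, τ = 0.0558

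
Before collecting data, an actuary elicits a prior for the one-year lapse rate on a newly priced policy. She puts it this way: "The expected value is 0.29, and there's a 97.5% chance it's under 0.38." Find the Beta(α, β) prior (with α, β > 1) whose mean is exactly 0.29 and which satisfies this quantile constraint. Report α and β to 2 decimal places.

α ≈ 30.41, β ≈ 74.44

With mean 0.29 fixed, write α = 0.29s, β = 0.71s where s = α+β.
Need P(θ < 0.38) = 0.975 under Beta(0.29s, 0.71s). Normal approximation: (q−m)/√(m(1−m)/s) ≈ z_{0.975} = 1.96, so s ≈ 0.29·0.71·(1.96)²/(0.38−0.29)² = 97.6.
At s = 97.6: P(θ<0.38) ≈ 0.971. Adjusting to match 0.975 gives s ≈ 104.85.
So α = 0.29·104.85 ≈ 30.41, β = 0.71·104.85 ≈ 74.44.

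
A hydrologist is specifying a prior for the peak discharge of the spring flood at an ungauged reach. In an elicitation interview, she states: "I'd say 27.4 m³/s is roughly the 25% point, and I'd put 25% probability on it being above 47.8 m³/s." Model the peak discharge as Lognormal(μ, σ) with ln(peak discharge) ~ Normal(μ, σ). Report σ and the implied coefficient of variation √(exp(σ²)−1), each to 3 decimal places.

If T ~ Lognormal(μ,σ) then ln T ~ Normal(μ,σ), so the p-quantile of ln T is μ + z_p·σ.
ln(27.4) = 3.311 and ln(47.8) = 3.867; z_{0.25} = -0.6745, z_{0.75} = 0.6745.
σ = (3.867 − 3.311)/(0.6745 − (-0.6745)) = 0.413.
μ = 3.311 − (-0.6745)·0.413 = 3.589.
CV = √(exp(σ²)−1) = √(exp(0.1702)−1) = 0.431.

σ ≈ 0.413, CV ≈ 0.431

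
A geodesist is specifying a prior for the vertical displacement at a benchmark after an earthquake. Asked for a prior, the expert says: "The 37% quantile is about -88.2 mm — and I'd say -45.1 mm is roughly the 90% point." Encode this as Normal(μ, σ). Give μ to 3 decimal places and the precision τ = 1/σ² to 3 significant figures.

μ = -79.335, τ = 0.0014

The p-quantile of Normal(μ,σ) is μ + z_p·σ, with z_{0.37} = -0.3319 and z_{0.9} = 1.282.
Eliminate σ: μ = (z₂·x₁ − z₁·x₂)/(z₂ − z₁) = (1.282·-88.2 − (-0.3319)·-45.1)/1.613 = -79.335.
Then σ = (x₂ − x₁)/(z₂ − z₁) = (-45.1 − -88.2)/1.613 = 26.714.
Precision τ = 1/σ² = 1/26.71² = 0.0014.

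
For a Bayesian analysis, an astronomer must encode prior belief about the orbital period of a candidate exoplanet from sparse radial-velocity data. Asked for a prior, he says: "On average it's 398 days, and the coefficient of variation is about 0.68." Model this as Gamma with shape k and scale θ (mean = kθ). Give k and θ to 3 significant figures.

k ≈ 2.16, θ ≈ 184

For Gamma(k, scale θ): mean = kθ, variance = kθ², so CV = 1/√k.
CV = 0.68, hence k = 1/CV² = 2.16.
Then θ = mean/k = 398/2.16 = 184.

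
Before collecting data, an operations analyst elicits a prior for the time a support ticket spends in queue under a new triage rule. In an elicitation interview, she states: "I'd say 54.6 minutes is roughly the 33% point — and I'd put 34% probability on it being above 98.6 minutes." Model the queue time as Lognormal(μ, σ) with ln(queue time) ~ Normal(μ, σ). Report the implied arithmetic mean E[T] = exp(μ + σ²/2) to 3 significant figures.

E[T] ≈ 94.2 minutes

If T ~ Lognormal(μ,σ) then ln T ~ Normal(μ,σ), so the p-quantile of ln T is μ + z_p·σ.
ln(54.6) = 4 and ln(98.6) = 4.591; z_{0.33} = -0.4399, z_{0.66} = 0.4125.
σ = (4.591 − 4)/(0.4125 − (-0.4399)) = 0.693.
μ = 4 − (-0.4399)·0.693 = 4.305.
E[T] = exp(μ + σ²/2) = exp(4.305 + 0.2404) = 94.2 minutes.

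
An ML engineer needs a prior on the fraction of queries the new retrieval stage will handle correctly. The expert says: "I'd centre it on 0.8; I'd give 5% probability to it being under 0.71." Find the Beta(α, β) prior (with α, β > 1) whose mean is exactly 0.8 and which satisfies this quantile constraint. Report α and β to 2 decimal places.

With mean 0.8 fixed, write α = 0.8s, β = 0.2s where s = α+β.
Need P(θ < 0.71) = 0.05 under Beta(0.8s, 0.2s). Normal approximation: (q−m)/√(m(1−m)/s) ≈ z_{0.05} = -1.64, so s ≈ 0.8·0.2·(-1.64)²/(0.71−0.8)² = 53.4.
At s = 53.4: P(θ<0.71) ≈ 0.059. Adjusting to match 0.05 gives s ≈ 59.59.
So α = 0.8·59.59 ≈ 47.68, β = 0.2·59.59 ≈ 11.92.

α ≈ 47.68, β ≈ 11.92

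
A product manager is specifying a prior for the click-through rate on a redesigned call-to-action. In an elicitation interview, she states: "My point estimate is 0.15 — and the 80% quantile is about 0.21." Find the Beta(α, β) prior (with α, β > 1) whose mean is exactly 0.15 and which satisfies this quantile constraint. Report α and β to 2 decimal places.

With mean 0.15 fixed, write α = 0.15s, β = 0.85s where s = α+β.
Need P(θ < 0.21) = 0.8 under Beta(0.15s, 0.85s). Normal approximation: (q−m)/√(m(1−m)/s) ≈ z_{0.8} = 0.842, so s ≈ 0.15·0.85·(0.842)²/(0.21−0.15)² = 25.1.
At s = 25.1: P(θ<0.21) ≈ 0.813. Adjusting to match 0.8 gives s ≈ 21.51.
So α = 0.15·21.51 ≈ 3.23, β = 0.85·21.51 ≈ 18.28.

α ≈ 3.23, β ≈ 18.28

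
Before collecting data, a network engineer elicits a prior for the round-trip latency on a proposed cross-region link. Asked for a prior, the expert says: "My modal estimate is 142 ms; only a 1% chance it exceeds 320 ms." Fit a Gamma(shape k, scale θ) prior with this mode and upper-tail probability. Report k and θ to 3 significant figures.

Gamma(k,θ) with k>1 has mode (k−1)θ, so θ = 142/(k−1).
Need P(X < 320) = 0.99 with θ tied to k this way. Start at k = 2, θ = 142: P(X<320) ≈ 0.658.
Too low — raise k to concentrate. Iterating converges to k ≈ 8.27.
Then θ = 142/(8.27−1) ≈ 19.5.

k ≈ 8.27, θ ≈ 19.5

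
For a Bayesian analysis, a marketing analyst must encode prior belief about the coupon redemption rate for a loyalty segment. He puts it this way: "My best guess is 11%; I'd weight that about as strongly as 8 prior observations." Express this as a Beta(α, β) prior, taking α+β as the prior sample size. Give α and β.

Under the effective-sample-size interpretation, Beta(α, β) has prior mean α/(α+β) and prior sample size α+β.
So α+β = 8 and α/(α+β) = 0.11, giving α = 0.11·8 = 0.88 and β = 8 − 0.88 = 7.12.

α = 0.88, β = 7.12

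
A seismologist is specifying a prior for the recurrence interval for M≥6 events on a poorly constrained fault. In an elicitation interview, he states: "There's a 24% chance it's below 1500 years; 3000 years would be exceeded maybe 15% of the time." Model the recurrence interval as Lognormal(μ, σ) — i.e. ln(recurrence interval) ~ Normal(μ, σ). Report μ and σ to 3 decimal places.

If T ~ Lognormal(μ,σ) then ln T ~ Normal(μ,σ), so the p-quantile of ln T is μ + z_p·σ.
ln(1500) = 7.313 and ln(3000) = 8.006; z_{0.24} = -0.7063, z_{0.85} = 1.036.
σ = (8.006 − 7.313)/(1.036 − (-0.7063)) = 0.398.
μ = 7.313 − (-0.7063)·0.398 = 7.594.

μ ≈ 7.594, σ ≈ 0.398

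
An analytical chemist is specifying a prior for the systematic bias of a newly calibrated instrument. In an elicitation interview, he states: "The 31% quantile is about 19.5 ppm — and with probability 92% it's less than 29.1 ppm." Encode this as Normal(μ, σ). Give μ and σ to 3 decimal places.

For Normal(μ,σ), the p-quantile is μ + z_p·σ. Here z_{0.31} = -0.4959, z_{0.92} = 1.405.
So 19.5 = μ − 0.4959σ and 29.1 = μ + 1.405σ.
Subtracting: σ = (29.1 − 19.5)/(1.405 − (-0.4959)) = 5.050.
Then μ = 19.5 − (-0.4959)·5.050 = 22.004.

μ = 22.004, σ = 5.050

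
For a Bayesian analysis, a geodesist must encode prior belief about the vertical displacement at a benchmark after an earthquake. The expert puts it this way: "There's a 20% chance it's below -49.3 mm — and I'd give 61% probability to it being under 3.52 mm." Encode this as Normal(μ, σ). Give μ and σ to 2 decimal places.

For Normal(μ,σ), the p-quantile is μ + z_p·σ. Here z_{0.2} = -0.8416, z_{0.61} = 0.2793.
So -49.3 = μ − 0.8416σ and 3.52 = μ + 0.2793σ.
Subtracting: σ = (3.52 − -49.3)/(0.2793 − (-0.8416)) = 47.12.
Then μ = -49.3 − (-0.8416)·47.12 = -9.64.

μ = -9.64, σ = 47.12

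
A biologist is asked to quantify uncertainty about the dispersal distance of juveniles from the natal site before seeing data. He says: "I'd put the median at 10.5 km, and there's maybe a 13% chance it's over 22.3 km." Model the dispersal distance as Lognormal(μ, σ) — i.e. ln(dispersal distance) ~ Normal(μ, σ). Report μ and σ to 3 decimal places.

If T ~ Lognormal(μ,σ) then ln T ~ Normal(μ,σ), so the p-quantile of ln T is μ + z_p·σ.
ln(10.5) = 2.351 and ln(22.3) = 3.105; z_{0.5} = 0, z_{0.87} = 1.126.
σ = (3.105 − 2.351)/(1.126 − (0)) = 0.669.
μ = 2.351 − (0)·0.669 = 2.351.

μ ≈ 2.351, σ ≈ 0.669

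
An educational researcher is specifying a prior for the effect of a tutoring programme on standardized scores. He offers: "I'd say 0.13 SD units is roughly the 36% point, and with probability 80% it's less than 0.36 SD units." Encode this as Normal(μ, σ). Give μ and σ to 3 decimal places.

For Normal(μ,σ), the p-quantile is μ + z_p·σ. Here z_{0.36} = -0.3585, z_{0.8} = 0.8416.
So 0.13 = μ − 0.3585σ and 0.36 = μ + 0.8416σ.
Subtracting: σ = (0.36 − 0.13)/(0.8416 − (-0.3585)) = 0.192.
Then μ = 0.13 − (-0.3585)·0.192 = 0.199.

μ = 0.199, σ = 0.192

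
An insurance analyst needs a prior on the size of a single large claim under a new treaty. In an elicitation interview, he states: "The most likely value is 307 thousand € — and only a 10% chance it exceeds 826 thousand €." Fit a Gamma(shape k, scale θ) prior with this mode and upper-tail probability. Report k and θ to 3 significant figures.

k ≈ 2.95, θ ≈ 157

Gamma(k,θ) with k>1 has mode (k−1)θ, so θ = 307/(k−1).
Need P(X < 826) = 0.9 with θ tied to k this way. Start at k = 2, θ = 307: P(X<826) ≈ 0.750.
Too low — raise k to concentrate. Iterating converges to k ≈ 2.95.
Then θ = 307/(2.95−1) ≈ 157.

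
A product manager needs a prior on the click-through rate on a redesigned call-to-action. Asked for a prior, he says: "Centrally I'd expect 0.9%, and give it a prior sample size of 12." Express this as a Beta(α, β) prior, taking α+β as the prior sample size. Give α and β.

Under the effective-sample-size interpretation, Beta(α, β) has prior mean α/(α+β) and prior sample size α+β.
So α+β = 12 and α/(α+β) = 0.009, giving α = 0.009·12 = 0.108 and β = 12 − 0.108 = 11.892.

α = 0.108, β = 11.892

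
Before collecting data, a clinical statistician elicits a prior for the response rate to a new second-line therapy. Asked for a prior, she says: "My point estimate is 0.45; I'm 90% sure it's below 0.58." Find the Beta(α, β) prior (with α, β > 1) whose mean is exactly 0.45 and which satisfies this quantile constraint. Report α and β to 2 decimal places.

With mean 0.45 fixed, write α = 0.45s, β = 0.55s where s = α+β.
Need P(θ < 0.58) = 0.9 under Beta(0.45s, 0.55s). Normal approximation: (q−m)/√(m(1−m)/s) ≈ z_{0.9} = 1.28, so s ≈ 0.45·0.55·(1.28)²/(0.58−0.45)² = 24.1.
At s = 24.1: P(θ<0.58) ≈ 0.900. Adjusting to match 0.9 gives s ≈ 24.05.
So α = 0.45·24.05 ≈ 10.82, β = 0.55·24.05 ≈ 13.23.

α ≈ 10.82, β ≈ 13.23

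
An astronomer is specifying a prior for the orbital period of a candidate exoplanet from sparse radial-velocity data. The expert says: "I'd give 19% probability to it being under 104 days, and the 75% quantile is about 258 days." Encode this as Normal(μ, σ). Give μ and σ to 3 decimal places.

For Normal(μ,σ), the p-quantile is μ + z_p·σ. Here z_{0.19} = -0.8779, z_{0.75} = 0.6745.
So 104 = μ − 0.8779σ and 258 = μ + 0.6745σ.
Subtracting: σ = (258 − 104)/(0.6745 − (-0.8779)) = 99.202.
Then μ = 104 − (-0.8779)·99.202 = 191.089.

μ = 191.089, σ = 99.202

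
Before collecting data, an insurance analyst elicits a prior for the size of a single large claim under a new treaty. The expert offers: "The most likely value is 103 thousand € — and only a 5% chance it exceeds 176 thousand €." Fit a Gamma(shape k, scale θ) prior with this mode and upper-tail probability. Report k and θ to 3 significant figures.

Gamma(k,θ) with k>1 has mode (k−1)θ, so θ = 103/(k−1).
Need P(X < 176) = 0.95 with θ tied to k this way. Start at k = 2, θ = 103: P(X<176) ≈ 0.509.
Too low — raise k to concentrate. Iterating converges to k ≈ 10.7.
Then θ = 103/(10.7−1) ≈ 10.6.

k ≈ 10.7, θ ≈ 10.6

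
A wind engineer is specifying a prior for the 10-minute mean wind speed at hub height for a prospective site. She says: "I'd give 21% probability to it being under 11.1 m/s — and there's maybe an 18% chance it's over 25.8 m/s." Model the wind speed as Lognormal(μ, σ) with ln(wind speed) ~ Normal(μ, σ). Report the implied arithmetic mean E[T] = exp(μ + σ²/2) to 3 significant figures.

If T ~ Lognormal(μ,σ) then ln T ~ Normal(μ,σ), so the p-quantile of ln T is μ + z_p·σ.
ln(11.1) = 2.407 and ln(25.8) = 3.25; z_{0.21} = -0.8064, z_{0.82} = 0.9154.
σ = (3.25 − 2.407)/(0.9154 − (-0.8064)) = 0.490.
μ = 2.407 − (-0.8064)·0.490 = 2.802.
E[T] = exp(μ + σ²/2) = exp(2.802 + 0.1200) = 18.6 m/s.

E[T] ≈ 18.6 m/s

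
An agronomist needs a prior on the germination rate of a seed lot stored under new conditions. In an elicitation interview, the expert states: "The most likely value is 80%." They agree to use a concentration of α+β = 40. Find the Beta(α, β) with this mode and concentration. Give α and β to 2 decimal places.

For α,β > 1 the Beta mode is (α−1)/(α+β−2). With α+β = 40, the mode is (α−1)/38.
Set (α−1)/38 = 0.8 → α = 1 + 0.8·38 = 31.40.
β = 40 − α = 8.60.

α = 31.40, β = 8.60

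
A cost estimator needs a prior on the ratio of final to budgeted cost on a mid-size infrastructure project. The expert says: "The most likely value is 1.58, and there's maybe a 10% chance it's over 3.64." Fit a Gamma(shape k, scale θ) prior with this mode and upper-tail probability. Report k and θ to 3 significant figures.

Gamma(k,θ) with k>1 has mode (k−1)θ, so θ = 1.58/(k−1).
Need P(X < 3.64) = 0.9 with θ tied to k this way. Start at k = 2, θ = 1.58: P(X<3.64) ≈ 0.670.
Too low — raise k to concentrate. Iterating converges to k ≈ 3.76.
Then θ = 1.58/(3.76−1) ≈ 0.572.

k ≈ 3.76, θ ≈ 0.572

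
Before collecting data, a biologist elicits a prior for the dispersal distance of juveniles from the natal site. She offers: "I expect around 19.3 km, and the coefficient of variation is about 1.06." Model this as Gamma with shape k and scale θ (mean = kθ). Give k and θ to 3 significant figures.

For Gamma(k, scale θ): mean = kθ, variance = kθ², so CV = 1/√k.
CV = 1.06, hence k = 1/CV² = 0.89.
Then θ = mean/k = 19.3/0.89 = 21.7.

k ≈ 0.89, θ ≈ 21.7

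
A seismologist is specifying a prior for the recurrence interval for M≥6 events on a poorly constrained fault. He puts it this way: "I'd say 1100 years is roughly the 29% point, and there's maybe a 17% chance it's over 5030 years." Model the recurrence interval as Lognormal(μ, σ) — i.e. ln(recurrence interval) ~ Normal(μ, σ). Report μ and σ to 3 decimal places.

μ ≈ 7.561, σ ≈ 1.008

If T ~ Lognormal(μ,σ) then ln T ~ Normal(μ,σ), so the p-quantile of ln T is μ + z_p·σ.
ln(1100) = 7.003 and ln(5030) = 8.523; z_{0.29} = -0.5534, z_{0.83} = 0.9542.
σ = (8.523 − 7.003)/(0.9542 − (-0.5534)) = 1.008.
μ = 7.003 − (-0.5534)·1.008 = 7.561.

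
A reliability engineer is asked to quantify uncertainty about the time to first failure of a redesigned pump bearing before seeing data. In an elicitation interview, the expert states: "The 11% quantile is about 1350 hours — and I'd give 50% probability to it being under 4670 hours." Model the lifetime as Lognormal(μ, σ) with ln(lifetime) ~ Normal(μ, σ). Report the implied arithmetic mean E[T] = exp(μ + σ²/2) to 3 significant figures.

E[T] ≈ 7790 hours

If T ~ Lognormal(μ,σ) then ln T ~ Normal(μ,σ), so the p-quantile of ln T is μ + z_p·σ.
ln(1350) = 7.208 and ln(4670) = 8.449; z_{0.11} = -1.227, z_{0.5} = 0.
σ = (8.449 − 7.208)/(0 − (-1.227)) = 1.012.
μ = 7.208 − (-1.227)·1.012 = 8.449.
E[T] = exp(μ + σ²/2) = exp(8.449 + 0.5119) = 7790 hours.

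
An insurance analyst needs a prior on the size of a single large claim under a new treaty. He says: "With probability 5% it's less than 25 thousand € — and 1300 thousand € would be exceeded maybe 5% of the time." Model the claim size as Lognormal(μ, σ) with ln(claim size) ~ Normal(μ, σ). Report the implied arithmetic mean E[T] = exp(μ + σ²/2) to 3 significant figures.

E[T] ≈ 371 thousand €

If T ~ Lognormal(μ,σ) then ln T ~ Normal(μ,σ), so the p-quantile of ln T is μ + z_p·σ.
ln(25) = 3.219 and ln(1300) = 7.17; z_{0.05} = -1.645, z_{0.95} = 1.645.
σ = (7.17 − 3.219)/(1.645 − (-1.645)) = 1.201.
μ = 3.219 − (-1.645)·1.201 = 5.194.
E[T] = exp(μ + σ²/2) = exp(5.194 + 0.7213) = 371 thousand €.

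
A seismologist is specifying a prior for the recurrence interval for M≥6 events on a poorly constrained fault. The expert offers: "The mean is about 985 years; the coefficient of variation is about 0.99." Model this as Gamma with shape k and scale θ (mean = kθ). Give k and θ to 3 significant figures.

For Gamma(k, scale θ): mean = kθ, variance = kθ², so CV = 1/√k.
CV = 0.99, hence k = 1/CV² = 1.02.
Then θ = mean/k = 985/1.02 = 965.

k ≈ 1.02, θ ≈ 965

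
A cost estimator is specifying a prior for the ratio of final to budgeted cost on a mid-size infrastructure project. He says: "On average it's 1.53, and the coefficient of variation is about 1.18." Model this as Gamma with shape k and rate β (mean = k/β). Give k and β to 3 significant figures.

k ≈ 0.718, β ≈ 0.469

For Gamma(k, rate β): mean = k/β, variance = k/β², so CV = 1/√k.
CV = 1.18, hence k = 1/CV² = 0.718.
Then β = k/mean = 0.718/1.53 = 0.469.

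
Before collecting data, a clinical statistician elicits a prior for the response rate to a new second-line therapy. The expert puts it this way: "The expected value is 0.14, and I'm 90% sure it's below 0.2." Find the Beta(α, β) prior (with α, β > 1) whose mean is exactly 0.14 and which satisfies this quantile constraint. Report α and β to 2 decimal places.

With mean 0.14 fixed, write α = 0.14s, β = 0.86s where s = α+β.
Need P(θ < 0.2) = 0.9 under Beta(0.14s, 0.86s). Normal approximation: (q−m)/√(m(1−m)/s) ≈ z_{0.9} = 1.28, so s ≈ 0.14·0.86·(1.28)²/(0.2−0.14)² = 54.9.
At s = 54.9: P(θ<0.2) ≈ 0.894. Adjusting to match 0.9 gives s ≈ 58.56.
So α = 0.14·58.56 ≈ 8.20, β = 0.86·58.56 ≈ 50.37.

α ≈ 8.20, β ≈ 50.37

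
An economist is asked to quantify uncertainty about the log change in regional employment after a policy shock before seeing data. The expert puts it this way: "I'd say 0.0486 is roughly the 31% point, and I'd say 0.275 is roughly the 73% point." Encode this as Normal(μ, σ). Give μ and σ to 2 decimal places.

μ = 0.15, σ = 0.20

The p-quantile of Normal(μ,σ) is μ + z_p·σ, with z_{0.31} = -0.4959 and z_{0.73} = 0.6128.
Eliminate σ: μ = (z₂·x₁ − z₁·x₂)/(z₂ − z₁) = (0.6128·0.0486 − (-0.4959)·0.275)/1.109 = 0.15.
Then σ = (x₂ − x₁)/(z₂ − z₁) = (0.275 − 0.0486)/1.109 = 0.20.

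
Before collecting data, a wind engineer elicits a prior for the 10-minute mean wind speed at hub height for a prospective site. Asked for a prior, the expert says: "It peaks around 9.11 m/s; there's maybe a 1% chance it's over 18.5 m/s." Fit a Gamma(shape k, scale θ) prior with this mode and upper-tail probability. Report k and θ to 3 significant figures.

Gamma(k,θ) with k>1 has mode (k−1)θ, so θ = 9.11/(k−1).
Need P(X < 18.5) = 0.99 with θ tied to k this way. Start at k = 2, θ = 9.11: P(X<18.5) ≈ 0.602.
Too low — raise k to concentrate. Iterating converges to k ≈ 10.8.
Then θ = 9.11/(10.8−1) ≈ 0.933.

k ≈ 10.8, θ ≈ 0.933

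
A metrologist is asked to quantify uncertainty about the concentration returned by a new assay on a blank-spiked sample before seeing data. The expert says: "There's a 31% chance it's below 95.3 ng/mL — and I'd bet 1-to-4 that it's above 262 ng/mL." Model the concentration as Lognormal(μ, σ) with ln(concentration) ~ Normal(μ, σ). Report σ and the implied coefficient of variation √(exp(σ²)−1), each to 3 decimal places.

If T ~ Lognormal(μ,σ) then ln T ~ Normal(μ,σ), so the p-quantile of ln T is μ + z_p·σ.
ln(95.3) = 4.557 and ln(262) = 5.568; z_{0.31} = -0.4959, z_{0.8} = 0.8416.
σ = (5.568 − 4.557)/(0.8416 − (-0.4959)) = 0.756.
μ = 4.557 − (-0.4959)·0.756 = 4.932.
CV = √(exp(σ²)−1) = √(exp(0.5717)−1) = 0.878.

σ ≈ 0.756, CV ≈ 0.878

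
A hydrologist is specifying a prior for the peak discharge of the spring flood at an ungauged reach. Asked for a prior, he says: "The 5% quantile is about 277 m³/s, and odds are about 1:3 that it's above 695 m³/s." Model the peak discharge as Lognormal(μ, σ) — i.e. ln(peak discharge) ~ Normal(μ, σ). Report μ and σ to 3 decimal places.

If T ~ Lognormal(μ,σ) then ln T ~ Normal(μ,σ), so the p-quantile of ln T is μ + z_p·σ.
ln(277) = 5.624 and ln(695) = 6.544; z_{0.05} = -1.645, z_{0.75} = 0.6745.
σ = (6.544 − 5.624)/(0.6745 − (-1.645)) = 0.397.
μ = 5.624 − (-1.645)·0.397 = 6.276.

μ ≈ 6.276, σ ≈ 0.397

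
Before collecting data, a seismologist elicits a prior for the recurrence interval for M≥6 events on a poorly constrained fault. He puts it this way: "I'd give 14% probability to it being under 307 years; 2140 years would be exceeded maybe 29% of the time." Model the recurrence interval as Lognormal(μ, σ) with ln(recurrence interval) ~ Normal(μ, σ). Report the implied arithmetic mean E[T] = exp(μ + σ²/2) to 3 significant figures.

E[T] ≈ 2250 years

If T ~ Lognormal(μ,σ) then ln T ~ Normal(μ,σ), so the p-quantile of ln T is μ + z_p·σ.
ln(307) = 5.727 and ln(2140) = 7.669; z_{0.14} = -1.08, z_{0.71} = 0.5534.
σ = (7.669 − 5.727)/(0.5534 − (-1.08)) = 1.189.
μ = 5.727 − (-1.08)·1.189 = 7.011.
E[T] = exp(μ + σ²/2) = exp(7.011 + 0.7063) = 2250 years.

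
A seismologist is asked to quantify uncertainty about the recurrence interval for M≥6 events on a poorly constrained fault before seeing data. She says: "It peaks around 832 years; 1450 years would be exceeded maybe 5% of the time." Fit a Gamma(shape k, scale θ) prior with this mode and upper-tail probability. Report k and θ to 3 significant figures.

k ≈ 10, θ ≈ 92

Gamma(k,θ) with k>1 has mode (k−1)θ, so θ = 832/(k−1).
Need P(X < 1450) = 0.95 with θ tied to k this way. Start at k = 2, θ = 832: P(X<1450) ≈ 0.520.
Too low — raise k to concentrate. Iterating converges to k ≈ 10.
Then θ = 832/(10−1) ≈ 92.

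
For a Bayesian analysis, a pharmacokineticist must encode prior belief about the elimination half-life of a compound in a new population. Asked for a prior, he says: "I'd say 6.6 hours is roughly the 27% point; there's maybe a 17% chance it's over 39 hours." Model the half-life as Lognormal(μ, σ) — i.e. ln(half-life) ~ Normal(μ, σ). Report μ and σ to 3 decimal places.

μ ≈ 2.582, σ ≈ 1.134

If T ~ Lognormal(μ,σ) then ln T ~ Normal(μ,σ), so the p-quantile of ln T is μ + z_p·σ.
ln(6.6) = 1.887 and ln(39) = 3.664; z_{0.27} = -0.6128, z_{0.83} = 0.9542.
σ = (3.664 − 1.887)/(0.9542 − (-0.6128)) = 1.134.
μ = 1.887 − (-0.6128)·1.134 = 2.582.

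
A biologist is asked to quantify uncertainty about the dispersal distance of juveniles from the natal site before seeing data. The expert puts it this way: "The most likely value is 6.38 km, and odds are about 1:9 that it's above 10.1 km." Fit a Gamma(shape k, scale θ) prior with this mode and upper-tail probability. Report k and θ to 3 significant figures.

k ≈ 9.89, θ ≈ 0.718

Gamma(k,θ) with k>1 has mode (k−1)θ, so θ = 6.38/(k−1).
Need P(X < 10.1) = 0.9 with θ tied to k this way. Start at k = 2, θ = 6.38: P(X<10.1) ≈ 0.470.
Too low — raise k to concentrate. Iterating converges to k ≈ 9.89.
Then θ = 6.38/(9.89−1) ≈ 0.718.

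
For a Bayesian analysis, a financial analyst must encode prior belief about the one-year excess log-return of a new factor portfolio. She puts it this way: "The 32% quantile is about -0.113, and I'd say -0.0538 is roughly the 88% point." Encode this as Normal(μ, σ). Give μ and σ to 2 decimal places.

The p-quantile of Normal(μ,σ) is μ + z_p·σ, with z_{0.32} = -0.4677 and z_{0.88} = 1.175.
Eliminate σ: μ = (z₂·x₁ − z₁·x₂)/(z₂ − z₁) = (1.175·-0.113 − (-0.4677)·-0.0538)/1.643 = -0.10.
Then σ = (x₂ − x₁)/(z₂ − z₁) = (-0.0538 − -0.113)/1.643 = 0.04.

μ = -0.10, σ = 0.04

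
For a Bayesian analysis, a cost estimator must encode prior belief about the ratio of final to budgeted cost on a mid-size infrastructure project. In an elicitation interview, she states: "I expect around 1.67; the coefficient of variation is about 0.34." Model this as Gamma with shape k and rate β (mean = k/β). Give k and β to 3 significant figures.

k ≈ 8.65, β ≈ 5.18

For Gamma(k, rate β): mean = k/β, variance = k/β², so CV = 1/√k.
CV = 0.34, hence k = 1/CV² = 8.65.
Then β = k/mean = 8.65/1.67 = 5.18.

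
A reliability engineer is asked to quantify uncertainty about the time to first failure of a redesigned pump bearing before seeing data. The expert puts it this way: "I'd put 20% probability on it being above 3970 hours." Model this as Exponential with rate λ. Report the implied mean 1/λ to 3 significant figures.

mean ≈ 2470 hours

P(T > 3970.0) = e^(−λ·3970.0) = 0.2, so λ = −ln(0.2)/3970.0 = 0.000405.
Mean = 1/λ = 2470 hours.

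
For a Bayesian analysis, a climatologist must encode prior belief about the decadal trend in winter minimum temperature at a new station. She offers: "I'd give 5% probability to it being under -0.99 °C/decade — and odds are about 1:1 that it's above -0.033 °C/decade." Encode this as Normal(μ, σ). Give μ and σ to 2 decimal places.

For Normal(μ,σ), the p-quantile is μ + z_p·σ. Here z_{0.05} = -1.645, z_{0.5} = 0.
So -0.99 = μ − 1.645σ and -0.033 = μ + 0σ.
Subtracting: σ = (-0.033 − -0.99)/(0 − (-1.645)) = 0.58.
Then μ = -0.99 − (-1.645)·0.58 = -0.03.

μ = -0.03, σ = 0.58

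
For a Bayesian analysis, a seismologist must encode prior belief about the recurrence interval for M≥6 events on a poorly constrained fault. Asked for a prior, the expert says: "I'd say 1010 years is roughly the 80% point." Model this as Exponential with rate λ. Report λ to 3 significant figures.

P(T < 1010.0) = 1 − e^(−λ·1010.0) = 0.8, so λ = −ln(1−0.8)/1010.0 = −ln(0.2)/1010.0 = 0.00159.

λ ≈ 0.00159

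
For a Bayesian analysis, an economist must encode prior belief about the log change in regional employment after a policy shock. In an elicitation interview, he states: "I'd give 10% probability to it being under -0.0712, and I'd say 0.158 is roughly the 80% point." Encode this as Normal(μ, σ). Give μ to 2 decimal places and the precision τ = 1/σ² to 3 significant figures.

The p-quantile of Normal(μ,σ) is μ + z_p·σ, with z_{0.1} = -1.282 and z_{0.8} = 0.8416.
Eliminate σ: μ = (z₂·x₁ − z₁·x₂)/(z₂ − z₁) = (0.8416·-0.0712 − (-1.282)·0.158)/2.123 = 0.07.
Then σ = (x₂ − x₁)/(z₂ − z₁) = (0.158 − -0.0712)/2.123 = 0.11.
Precision τ = 1/σ² = 1/0.108² = 85.8.

μ = 0.07, τ = 85.8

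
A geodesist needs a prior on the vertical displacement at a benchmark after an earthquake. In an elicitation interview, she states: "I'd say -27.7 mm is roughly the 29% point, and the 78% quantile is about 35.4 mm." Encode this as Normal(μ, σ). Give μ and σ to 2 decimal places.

The p-quantile of Normal(μ,σ) is μ + z_p·σ, with z_{0.29} = -0.5534 and z_{0.78} = 0.7722.
Eliminate σ: μ = (z₂·x₁ − z₁·x₂)/(z₂ − z₁) = (0.7722·-27.7 − (-0.5534)·35.4)/1.326 = -1.36.
Then σ = (x₂ − x₁)/(z₂ − z₁) = (35.4 − -27.7)/1.326 = 47.60.

μ = -1.36, σ = 47.60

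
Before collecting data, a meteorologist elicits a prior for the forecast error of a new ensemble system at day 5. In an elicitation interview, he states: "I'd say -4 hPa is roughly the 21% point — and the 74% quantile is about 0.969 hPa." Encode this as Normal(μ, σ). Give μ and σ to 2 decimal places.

μ = -1.24, σ = 3.43

The p-quantile of Normal(μ,σ) is μ + z_p·σ, with z_{0.21} = -0.8064 and z_{0.74} = 0.6433.
Eliminate σ: μ = (z₂·x₁ − z₁·x₂)/(z₂ − z₁) = (0.6433·-4 − (-0.8064)·0.969)/1.45 = -1.24.
Then σ = (x₂ − x₁)/(z₂ − z₁) = (0.969 − -4)/1.45 = 3.43.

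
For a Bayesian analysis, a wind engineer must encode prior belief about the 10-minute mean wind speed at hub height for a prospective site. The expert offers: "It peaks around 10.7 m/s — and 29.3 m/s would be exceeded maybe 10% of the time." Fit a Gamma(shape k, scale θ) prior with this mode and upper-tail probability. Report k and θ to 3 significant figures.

k ≈ 2.89, θ ≈ 5.68

Gamma(k,θ) with k>1 has mode (k−1)θ, so θ = 10.7/(k−1).
Need P(X < 29.3) = 0.9 with θ tied to k this way. Start at k = 2, θ = 10.7: P(X<29.3) ≈ 0.758.
Too low — raise k to concentrate. Iterating converges to k ≈ 2.89.
Then θ = 10.7/(2.89−1) ≈ 5.68.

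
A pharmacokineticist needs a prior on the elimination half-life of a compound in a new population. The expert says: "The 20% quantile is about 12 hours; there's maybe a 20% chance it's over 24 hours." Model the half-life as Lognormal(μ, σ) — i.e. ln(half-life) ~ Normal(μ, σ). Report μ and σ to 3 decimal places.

If T ~ Lognormal(μ,σ) then ln T ~ Normal(μ,σ), so the p-quantile of ln T is μ + z_p·σ.
ln(12) = 2.485 and ln(24) = 3.178; z_{0.2} = -0.8416, z_{0.8} = 0.8416.
σ = (3.178 − 2.485)/(0.8416 − (-0.8416)) = 0.412.
μ = 2.485 − (-0.8416)·0.412 = 2.831.

μ ≈ 2.831, σ ≈ 0.412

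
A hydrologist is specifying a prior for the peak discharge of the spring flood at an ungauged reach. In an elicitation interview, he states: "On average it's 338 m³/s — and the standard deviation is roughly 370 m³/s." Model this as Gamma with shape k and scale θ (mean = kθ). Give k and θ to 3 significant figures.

For Gamma(k, scale θ): mean = kθ, variance = kθ², so CV = 1/√k.
CV = SD/mean = 370/338 = 1.095, hence k = 1/CV² = 0.835.
Then θ = mean/k = 338/0.835 = 405.

k ≈ 0.835, θ ≈ 405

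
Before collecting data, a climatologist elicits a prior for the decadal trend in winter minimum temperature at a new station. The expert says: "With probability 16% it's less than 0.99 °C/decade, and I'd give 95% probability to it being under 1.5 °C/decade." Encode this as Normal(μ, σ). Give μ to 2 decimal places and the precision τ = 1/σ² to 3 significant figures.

μ = 1.18, τ = 26.8

The p-quantile of Normal(μ,σ) is μ + z_p·σ, with z_{0.16} = -0.9945 and z_{0.95} = 1.645.
Eliminate σ: μ = (z₂·x₁ − z₁·x₂)/(z₂ − z₁) = (1.645·0.99 − (-0.9945)·1.5)/2.639 = 1.18.
Then σ = (x₂ − x₁)/(z₂ − z₁) = (1.5 − 0.99)/2.639 = 0.19.
Precision τ = 1/σ² = 1/0.1932² = 26.8.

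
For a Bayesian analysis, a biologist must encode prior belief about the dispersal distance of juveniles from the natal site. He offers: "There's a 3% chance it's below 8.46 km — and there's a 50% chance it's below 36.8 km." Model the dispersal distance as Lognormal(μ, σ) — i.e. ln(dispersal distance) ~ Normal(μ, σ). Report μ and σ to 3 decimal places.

μ ≈ 3.605, σ ≈ 0.782

If T ~ Lognormal(μ,σ) then ln T ~ Normal(μ,σ), so the p-quantile of ln T is μ + z_p·σ.
ln(8.46) = 2.135 and ln(36.8) = 3.605; z_{0.03} = -1.881, z_{0.5} = 0.
σ = (3.605 − 2.135)/(0 − (-1.881)) = 0.782.
μ = 2.135 − (-1.881)·0.782 = 3.605.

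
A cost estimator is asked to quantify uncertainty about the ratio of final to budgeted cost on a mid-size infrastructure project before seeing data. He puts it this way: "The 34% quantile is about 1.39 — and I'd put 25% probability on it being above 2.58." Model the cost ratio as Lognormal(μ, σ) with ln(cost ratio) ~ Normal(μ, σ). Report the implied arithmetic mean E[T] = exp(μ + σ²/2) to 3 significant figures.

If T ~ Lognormal(μ,σ) then ln T ~ Normal(μ,σ), so the p-quantile of ln T is μ + z_p·σ.
ln(1.39) = 0.3293 and ln(2.58) = 0.9478; z_{0.34} = -0.4125, z_{0.75} = 0.6745.
σ = (0.9478 − 0.3293)/(0.6745 − (-0.4125)) = 0.569.
μ = 0.3293 − (-0.4125)·0.569 = 0.564.
E[T] = exp(μ + σ²/2) = exp(0.564 + 0.1619) = 2.07.

E[T] ≈ 2.07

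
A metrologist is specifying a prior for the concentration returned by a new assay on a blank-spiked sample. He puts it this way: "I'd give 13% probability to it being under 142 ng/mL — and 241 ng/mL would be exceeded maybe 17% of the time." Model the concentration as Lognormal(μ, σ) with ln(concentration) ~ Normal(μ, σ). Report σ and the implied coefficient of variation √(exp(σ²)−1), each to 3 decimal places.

If T ~ Lognormal(μ,σ) then ln T ~ Normal(μ,σ), so the p-quantile of ln T is μ + z_p·σ.
ln(142) = 4.956 and ln(241) = 5.485; z_{0.13} = -1.126, z_{0.83} = 0.9542.
σ = (5.485 − 4.956)/(0.9542 − (-1.126)) = 0.254.
μ = 4.956 − (-1.126)·0.254 = 5.242.
CV = √(exp(σ²)−1) = √(exp(0.0646)−1) = 0.258.

σ ≈ 0.254, CV ≈ 0.258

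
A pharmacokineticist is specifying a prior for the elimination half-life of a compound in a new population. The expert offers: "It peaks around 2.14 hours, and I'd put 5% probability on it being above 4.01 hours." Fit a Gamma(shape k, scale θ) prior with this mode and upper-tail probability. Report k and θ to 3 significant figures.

k ≈ 8.05, θ ≈ 0.303

Gamma(k,θ) with k>1 has mode (k−1)θ, so θ = 2.14/(k−1).
Need P(X < 4.01) = 0.95 with θ tied to k this way. Start at k = 2, θ = 2.14: P(X<4.01) ≈ 0.559.
Too low — raise k to concentrate. Iterating converges to k ≈ 8.05.
Then θ = 2.14/(8.05−1) ≈ 0.303.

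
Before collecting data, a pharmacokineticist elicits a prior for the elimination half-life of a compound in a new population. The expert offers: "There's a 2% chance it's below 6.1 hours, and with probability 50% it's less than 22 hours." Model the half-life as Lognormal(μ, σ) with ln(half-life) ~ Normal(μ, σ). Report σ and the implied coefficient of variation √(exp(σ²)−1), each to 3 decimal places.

σ ≈ 0.625, CV ≈ 0.691

If T ~ Lognormal(μ,σ) then ln T ~ Normal(μ,σ), so the p-quantile of ln T is μ + z_p·σ.
ln(6.1) = 1.808 and ln(22) = 3.091; z_{0.02} = -2.054, z_{0.5} = 0.
σ = (3.091 − 1.808)/(0 − (-2.054)) = 0.625.
μ = 1.808 − (-2.054)·0.625 = 3.091.
CV = √(exp(σ²)−1) = √(exp(0.3901)−1) = 0.691.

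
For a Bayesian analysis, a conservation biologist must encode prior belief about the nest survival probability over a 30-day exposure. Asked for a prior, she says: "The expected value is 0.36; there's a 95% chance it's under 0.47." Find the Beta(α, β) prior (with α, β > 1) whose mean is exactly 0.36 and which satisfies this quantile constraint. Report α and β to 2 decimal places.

With mean 0.36 fixed, write α = 0.36s, β = 0.64s where s = α+β.
Need P(θ < 0.47) = 0.95 under Beta(0.36s, 0.64s). Normal approximation: (q−m)/√(m(1−m)/s) ≈ z_{0.95} = 1.64, so s ≈ 0.36·0.64·(1.64)²/(0.47−0.36)² = 51.5.
At s = 51.5: P(θ<0.47) ≈ 0.947. Adjusting to match 0.95 gives s ≈ 53.50.
So α = 0.36·53.50 ≈ 19.26, β = 0.64·53.50 ≈ 34.24.

α ≈ 19.26, β ≈ 34.24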